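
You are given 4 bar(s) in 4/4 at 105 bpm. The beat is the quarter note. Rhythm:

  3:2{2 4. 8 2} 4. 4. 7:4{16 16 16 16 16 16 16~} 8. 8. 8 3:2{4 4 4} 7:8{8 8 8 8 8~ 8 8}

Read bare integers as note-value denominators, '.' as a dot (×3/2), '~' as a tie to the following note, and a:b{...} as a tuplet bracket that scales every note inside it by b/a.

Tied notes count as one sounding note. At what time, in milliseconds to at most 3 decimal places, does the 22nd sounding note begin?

1. 0.0ms @ 0 + 761.905ms (4/3)
2. 761.905ms @ 4/3 + 571.429ms (1)
3. 1333.333ms @ 7/3 + 190.476ms (1/3)
4. 1523.81ms @ 8/3 + 761.905ms (4/3)
5. 2285.714ms @ 4 + 857.143ms (3/2)
6. 3142.857ms @ 11/2 + 857.143ms (3/2)
7. 4000.0ms @ 7 + 81.633ms (1/7)
8. 4081.633ms @ 50/7 + 81.633ms (1/7)
9. 4163.265ms @ 51/7 + 81.633ms (1/7)
10. 4244.898ms @ 52/7 + 81.633ms (1/7)
11. 4326.531ms @ 53/7 + 81.633ms (1/7)
12. 4408.163ms @ 54/7 + 81.633ms (1/7)
13. 4489.796ms @ 55/7 + 510.204ms (25/28)
14. 5000.0ms @ 35/4 + 428.571ms (3/4)
15. 5428.571ms @ 19/2 + 285.714ms (1/2)
16. 5714.286ms @ 10 + 380.952ms (2/3)
17. 6095.238ms @ 32/3 + 380.952ms (2/3)
18. 6476.19ms @ 34/3 + 380.952ms (2/3)
19. 6857.143ms @ 12 + 326.531ms (4/7)
20. 7183.673ms @ 88/7 + 326.531ms (4/7)
21. 7510.204ms @ 92/7 + 326.531ms (4/7)
22. 7836.735ms @ 96/7 + 326.531ms (4/7)
23. 8163.265ms @ 100/7 + 653.061ms (8/7)
24. 8816.327ms @ 108/7 + 326.531ms (4/7)

note 22 onset = 96/7b = 7836.735ms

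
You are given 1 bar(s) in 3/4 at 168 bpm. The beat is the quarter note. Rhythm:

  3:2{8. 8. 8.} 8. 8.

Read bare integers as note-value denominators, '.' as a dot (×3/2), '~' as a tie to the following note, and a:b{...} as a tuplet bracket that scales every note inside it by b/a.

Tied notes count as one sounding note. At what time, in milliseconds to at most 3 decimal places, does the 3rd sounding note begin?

note 3 onset = 1b = 357.143ms

1. 0.0ms @ 0 + 178.571ms (1/2)
2. 178.571ms @ 1/2 + 178.571ms (1/2)
3. 357.143ms @ 1 + 178.571ms (1/2)
4. 535.714ms @ 3/2 + 267.857ms (3/4)
5. 803.571ms @ 9/4 + 267.857ms (3/4)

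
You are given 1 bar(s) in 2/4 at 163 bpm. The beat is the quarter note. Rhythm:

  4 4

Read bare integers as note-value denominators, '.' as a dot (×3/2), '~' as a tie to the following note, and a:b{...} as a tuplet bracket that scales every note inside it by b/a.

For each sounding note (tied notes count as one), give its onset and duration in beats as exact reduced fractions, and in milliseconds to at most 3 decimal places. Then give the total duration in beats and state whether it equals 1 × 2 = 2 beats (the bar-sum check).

1) 0.0ms=0b +368.098ms=1b
2) 368.098ms=1b +368.098ms=1b
Σ=2b of 2 (163bpm 2/4) — PASS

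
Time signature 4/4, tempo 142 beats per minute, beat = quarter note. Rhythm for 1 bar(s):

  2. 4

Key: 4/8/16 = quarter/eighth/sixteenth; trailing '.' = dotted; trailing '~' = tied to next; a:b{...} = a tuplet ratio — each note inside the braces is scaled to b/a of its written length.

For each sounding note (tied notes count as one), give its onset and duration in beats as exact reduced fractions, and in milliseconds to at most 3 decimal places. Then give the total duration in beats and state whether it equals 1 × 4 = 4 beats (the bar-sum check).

1) 0.0ms=0b +1267.606ms=3b
2) 1267.606ms=3b +422.535ms=1b
Σ=4b of 4 (142bpm 4/4) — PASS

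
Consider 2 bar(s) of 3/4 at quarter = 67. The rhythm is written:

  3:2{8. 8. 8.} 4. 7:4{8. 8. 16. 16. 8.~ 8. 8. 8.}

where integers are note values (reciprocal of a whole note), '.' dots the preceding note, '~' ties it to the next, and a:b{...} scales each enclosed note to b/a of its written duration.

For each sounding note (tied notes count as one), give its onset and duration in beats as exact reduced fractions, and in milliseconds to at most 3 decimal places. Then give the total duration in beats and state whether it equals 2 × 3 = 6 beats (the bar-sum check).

1) 0.0ms=0b +447.761ms=1/2b
2) 447.761ms=1/2b +447.761ms=1/2b
3) 895.522ms=1b +447.761ms=1/2b
4) 1343.284ms=3/2b +1343.284ms=3/2b
5) 2686.567ms=3b +383.795ms=3/7b
6) 3070.362ms=24/7b +383.795ms=3/7b
7) 3454.158ms=27/7b +191.898ms=3/14b
8) 3646.055ms=57/14b +191.898ms=3/14b
9) 3837.953ms=30/7b +767.591ms=6/7b
10) 4605.544ms=36/7b +383.795ms=3/7b
11) 4989.339ms=39/7b +383.795ms=3/7b
Σ=6b of 6 (67bpm 3/4) — PASS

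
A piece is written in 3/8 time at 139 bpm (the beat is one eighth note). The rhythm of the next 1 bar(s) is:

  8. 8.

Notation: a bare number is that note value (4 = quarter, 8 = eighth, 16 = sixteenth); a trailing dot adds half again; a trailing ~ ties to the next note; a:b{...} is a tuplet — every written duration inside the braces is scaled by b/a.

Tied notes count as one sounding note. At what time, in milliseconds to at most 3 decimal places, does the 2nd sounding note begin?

1. 0.0ms @ 0 + 647.482ms (3/2)
2. 647.482ms @ 3/2 + 647.482ms (3/2)

note 2 onset = 3/2b = 647.482ms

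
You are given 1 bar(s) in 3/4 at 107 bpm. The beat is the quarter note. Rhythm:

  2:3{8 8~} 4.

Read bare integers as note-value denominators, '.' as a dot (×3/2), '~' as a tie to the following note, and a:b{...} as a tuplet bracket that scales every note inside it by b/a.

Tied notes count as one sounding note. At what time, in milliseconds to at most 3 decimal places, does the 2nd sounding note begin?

note 2 onset = 3/4b = 420.561ms

1. 0.0ms @ 0 + 420.561ms (3/4)
2. 420.561ms @ 3/4 + 1261.682ms (9/4)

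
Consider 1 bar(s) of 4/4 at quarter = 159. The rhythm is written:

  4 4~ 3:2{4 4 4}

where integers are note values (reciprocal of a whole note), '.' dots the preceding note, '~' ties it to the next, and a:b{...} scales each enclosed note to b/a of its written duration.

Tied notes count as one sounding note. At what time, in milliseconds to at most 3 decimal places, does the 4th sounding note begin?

note 4 onset = 10/3b = 1257.862ms

1. 0.0ms @ 0 + 377.358ms (1)
2. 377.358ms @ 1 + 628.931ms (5/3)
3. 1006.289ms @ 8/3 + 251.572ms (2/3)
4. 1257.862ms @ 10/3 + 251.572ms (2/3)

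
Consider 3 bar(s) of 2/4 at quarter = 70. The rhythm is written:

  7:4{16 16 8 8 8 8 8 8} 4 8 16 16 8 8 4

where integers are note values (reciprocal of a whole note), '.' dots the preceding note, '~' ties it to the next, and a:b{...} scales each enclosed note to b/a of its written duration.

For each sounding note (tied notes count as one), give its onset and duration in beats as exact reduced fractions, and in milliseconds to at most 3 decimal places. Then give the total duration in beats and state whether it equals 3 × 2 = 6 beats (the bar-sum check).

1) 0.0ms=0b +122.449ms=1/7b
2) 122.449ms=1/7b +122.449ms=1/7b
3) 244.898ms=2/7b +244.898ms=2/7b
4) 489.796ms=4/7b +244.898ms=2/7b
5) 734.694ms=6/7b +244.898ms=2/7b
6) 979.592ms=8/7b +244.898ms=2/7b
7) 1224.49ms=10/7b +244.898ms=2/7b
8) 1469.388ms=12/7b +244.898ms=2/7b
9) 1714.286ms=2b +857.143ms=1b
10) 2571.429ms=3b +428.571ms=1/2b
11) 3000.0ms=7/2b +214.286ms=1/4b
12) 3214.286ms=15/4b +214.286ms=1/4b
13) 3428.571ms=4b +428.571ms=1/2b
14) 3857.143ms=9/2b +428.571ms=1/2b
15) 4285.714ms=5b +857.143ms=1b
Σ=6b of 6 (70bpm 2/4) — PASS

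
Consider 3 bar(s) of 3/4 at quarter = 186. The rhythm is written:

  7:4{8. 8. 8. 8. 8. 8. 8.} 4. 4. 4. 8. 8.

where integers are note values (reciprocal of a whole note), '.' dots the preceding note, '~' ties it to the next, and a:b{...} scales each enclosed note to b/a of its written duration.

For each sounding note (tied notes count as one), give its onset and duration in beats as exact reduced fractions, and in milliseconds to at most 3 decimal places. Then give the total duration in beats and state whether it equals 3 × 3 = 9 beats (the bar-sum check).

1) 0.0ms=0b +138.249ms=3/7b
2) 138.249ms=3/7b +138.249ms=3/7b
3) 276.498ms=6/7b +138.249ms=3/7b
4) 414.747ms=9/7b +138.249ms=3/7b
5) 552.995ms=12/7b +138.249ms=3/7b
6) 691.244ms=15/7b +138.249ms=3/7b
7) 829.493ms=18/7b +138.249ms=3/7b
8) 967.742ms=3b +483.871ms=3/2b
9) 1451.613ms=9/2b +483.871ms=3/2b
10) 1935.484ms=6b +483.871ms=3/2b
11) 2419.355ms=15/2b +241.935ms=3/4b
12) 2661.29ms=33/4b +241.935ms=3/4b
Σ=9b of 9 (186bpm 3/4) — PASS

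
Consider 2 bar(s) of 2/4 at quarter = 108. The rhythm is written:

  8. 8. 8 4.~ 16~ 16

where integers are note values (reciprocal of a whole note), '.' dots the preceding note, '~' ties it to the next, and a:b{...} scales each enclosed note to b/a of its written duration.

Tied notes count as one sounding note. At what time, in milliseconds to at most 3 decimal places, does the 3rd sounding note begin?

note 3 onset = 3/2b = 833.333ms

1. 0.0ms @ 0 + 416.667ms (3/4)
2. 416.667ms @ 3/4 + 416.667ms (3/4)
3. 833.333ms @ 3/2 + 277.778ms (1/2)
4. 1111.111ms @ 2 + 1111.111ms (2)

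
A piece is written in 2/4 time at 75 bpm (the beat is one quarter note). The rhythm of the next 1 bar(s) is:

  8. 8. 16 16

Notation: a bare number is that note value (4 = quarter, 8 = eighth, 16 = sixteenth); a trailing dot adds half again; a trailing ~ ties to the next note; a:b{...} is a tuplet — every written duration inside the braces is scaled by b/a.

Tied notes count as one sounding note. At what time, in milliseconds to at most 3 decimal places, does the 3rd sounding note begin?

note 3 onset = 3/2b = 1200.0ms

1. 0.0ms @ 0 + 600.0ms (3/4)
2. 600.0ms @ 3/4 + 600.0ms (3/4)
3. 1200.0ms @ 3/2 + 200.0ms (1/4)
4. 1400.0ms @ 7/4 + 200.0ms (1/4)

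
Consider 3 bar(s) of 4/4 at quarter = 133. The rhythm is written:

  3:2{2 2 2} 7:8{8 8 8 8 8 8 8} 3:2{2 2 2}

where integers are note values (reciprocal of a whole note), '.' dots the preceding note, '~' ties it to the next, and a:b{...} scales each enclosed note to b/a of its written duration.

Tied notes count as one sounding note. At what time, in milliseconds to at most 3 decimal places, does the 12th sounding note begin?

note 12 onset = 28/3b = 4210.526ms

1. 0.0ms @ 0 + 601.504ms (4/3)
2. 601.504ms @ 4/3 + 601.504ms (4/3)
3. 1203.008ms @ 8/3 + 601.504ms (4/3)
4. 1804.511ms @ 4 + 257.787ms (4/7)
5. 2062.299ms @ 32/7 + 257.787ms (4/7)
6. 2320.086ms @ 36/7 + 257.787ms (4/7)
7. 2577.873ms @ 40/7 + 257.787ms (4/7)
8. 2835.661ms @ 44/7 + 257.787ms (4/7)
9. 3093.448ms @ 48/7 + 257.787ms (4/7)
10. 3351.235ms @ 52/7 + 257.787ms (4/7)
11. 3609.023ms @ 8 + 601.504ms (4/3)
12. 4210.526ms @ 28/3 + 601.504ms (4/3)
13. 4812.03ms @ 32/3 + 601.504ms (4/3)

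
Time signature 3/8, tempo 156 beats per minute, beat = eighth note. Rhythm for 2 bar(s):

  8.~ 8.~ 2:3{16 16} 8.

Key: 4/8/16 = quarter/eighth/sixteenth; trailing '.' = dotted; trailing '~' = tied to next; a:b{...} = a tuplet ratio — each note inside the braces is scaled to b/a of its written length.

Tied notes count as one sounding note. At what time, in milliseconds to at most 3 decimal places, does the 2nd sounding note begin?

1. 0.0ms @ 0 + 1442.308ms (15/4)
2. 1442.308ms @ 15/4 + 288.462ms (3/4)
3. 1730.769ms @ 9/2 + 576.923ms (3/2)

note 2 onset = 15/4b = 1442.308ms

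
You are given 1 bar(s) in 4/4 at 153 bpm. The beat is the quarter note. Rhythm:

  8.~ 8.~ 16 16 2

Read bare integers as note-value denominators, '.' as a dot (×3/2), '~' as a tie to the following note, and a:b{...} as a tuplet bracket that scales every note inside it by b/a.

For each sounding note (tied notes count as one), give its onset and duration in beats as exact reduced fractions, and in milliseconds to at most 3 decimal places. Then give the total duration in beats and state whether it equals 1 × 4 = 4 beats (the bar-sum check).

1) 0.0ms=0b +686.275ms=7/4b
2) 686.275ms=7/4b +98.039ms=1/4b
3) 784.314ms=2b +784.314ms=2b
Σ=4b of 4 (153bpm 4/4) — PASS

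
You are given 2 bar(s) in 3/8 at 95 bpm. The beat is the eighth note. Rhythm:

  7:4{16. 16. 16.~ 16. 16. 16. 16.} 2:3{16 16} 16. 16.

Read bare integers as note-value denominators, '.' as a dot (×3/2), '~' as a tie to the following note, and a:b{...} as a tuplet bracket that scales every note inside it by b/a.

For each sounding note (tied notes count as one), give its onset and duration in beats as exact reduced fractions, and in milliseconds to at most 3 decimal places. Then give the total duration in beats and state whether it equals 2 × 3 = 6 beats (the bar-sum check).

1) 0.0ms=0b +270.677ms=3/7b
2) 270.677ms=3/7b +270.677ms=3/7b
3) 541.353ms=6/7b +541.353ms=6/7b
4) 1082.707ms=12/7b +270.677ms=3/7b
5) 1353.383ms=15/7b +270.677ms=3/7b
6) 1624.06ms=18/7b +270.677ms=3/7b
7) 1894.737ms=3b +473.684ms=3/4b
8) 2368.421ms=15/4b +473.684ms=3/4b
9) 2842.105ms=9/2b +473.684ms=3/4b
10) 3315.789ms=21/4b +473.684ms=3/4b
Σ=6b of 6 (95bpm 3/8) — PASS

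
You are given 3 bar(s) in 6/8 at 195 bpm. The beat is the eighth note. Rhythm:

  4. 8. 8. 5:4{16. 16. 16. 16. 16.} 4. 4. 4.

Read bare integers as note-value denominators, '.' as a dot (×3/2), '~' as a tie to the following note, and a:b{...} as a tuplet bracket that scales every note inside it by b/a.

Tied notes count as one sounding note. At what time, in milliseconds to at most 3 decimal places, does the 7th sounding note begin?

note 7 onset = 39/5b = 2400.0ms

1. 0.0ms @ 0 + 923.077ms (3)
2. 923.077ms @ 3 + 461.538ms (3/2)
3. 1384.615ms @ 9/2 + 461.538ms (3/2)
4. 1846.154ms @ 6 + 184.615ms (3/5)
5. 2030.769ms @ 33/5 + 184.615ms (3/5)
6. 2215.385ms @ 36/5 + 184.615ms (3/5)
7. 2400.0ms @ 39/5 + 184.615ms (3/5)
8. 2584.615ms @ 42/5 + 184.615ms (3/5)
9. 2769.231ms @ 9 + 923.077ms (3)
10. 3692.308ms @ 12 + 923.077ms (3)
11. 4615.385ms @ 15 + 923.077ms (3)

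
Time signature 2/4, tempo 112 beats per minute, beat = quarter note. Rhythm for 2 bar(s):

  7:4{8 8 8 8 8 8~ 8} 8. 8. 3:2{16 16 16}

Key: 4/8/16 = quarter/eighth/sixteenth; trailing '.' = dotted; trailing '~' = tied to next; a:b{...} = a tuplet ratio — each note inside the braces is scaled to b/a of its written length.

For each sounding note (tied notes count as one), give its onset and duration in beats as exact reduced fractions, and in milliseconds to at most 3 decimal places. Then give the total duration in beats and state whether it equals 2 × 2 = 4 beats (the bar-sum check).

1) 0.0ms=0b +153.061ms=2/7b
2) 153.061ms=2/7b +153.061ms=2/7b
3) 306.122ms=4/7b +153.061ms=2/7b
4) 459.184ms=6/7b +153.061ms=2/7b
5) 612.245ms=8/7b +153.061ms=2/7b
6) 765.306ms=10/7b +306.122ms=4/7b
7) 1071.429ms=2b +401.786ms=3/4b
8) 1473.214ms=11/4b +401.786ms=3/4b
9) 1875.0ms=7/2b +89.286ms=1/6b
10) 1964.286ms=11/3b +89.286ms=1/6b
11) 2053.571ms=23/6b +89.286ms=1/6b
Σ=4b of 4 (112bpm 2/4) — PASS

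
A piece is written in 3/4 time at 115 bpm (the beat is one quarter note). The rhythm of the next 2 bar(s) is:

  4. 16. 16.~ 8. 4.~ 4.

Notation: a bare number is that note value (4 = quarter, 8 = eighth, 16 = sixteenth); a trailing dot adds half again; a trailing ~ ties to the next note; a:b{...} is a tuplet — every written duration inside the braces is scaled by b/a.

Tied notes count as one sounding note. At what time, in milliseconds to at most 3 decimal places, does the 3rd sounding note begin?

1. 0.0ms @ 0 + 782.609ms (3/2)
2. 782.609ms @ 3/2 + 195.652ms (3/8)
3. 978.261ms @ 15/8 + 586.957ms (9/8)
4. 1565.217ms @ 3 + 1565.217ms (3)

note 3 onset = 15/8b = 978.261ms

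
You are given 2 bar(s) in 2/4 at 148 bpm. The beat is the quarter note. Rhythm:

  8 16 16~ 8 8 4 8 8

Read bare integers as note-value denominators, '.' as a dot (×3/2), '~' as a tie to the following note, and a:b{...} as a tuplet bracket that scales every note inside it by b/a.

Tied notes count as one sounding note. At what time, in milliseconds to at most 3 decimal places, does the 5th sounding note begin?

note 5 onset = 2b = 810.811ms

1. 0.0ms @ 0 + 202.703ms (1/2)
2. 202.703ms @ 1/2 + 101.351ms (1/4)
3. 304.054ms @ 3/4 + 304.054ms (3/4)
4. 608.108ms @ 3/2 + 202.703ms (1/2)
5. 810.811ms @ 2 + 405.405ms (1)
6. 1216.216ms @ 3 + 202.703ms (1/2)
7. 1418.919ms @ 7/2 + 202.703ms (1/2)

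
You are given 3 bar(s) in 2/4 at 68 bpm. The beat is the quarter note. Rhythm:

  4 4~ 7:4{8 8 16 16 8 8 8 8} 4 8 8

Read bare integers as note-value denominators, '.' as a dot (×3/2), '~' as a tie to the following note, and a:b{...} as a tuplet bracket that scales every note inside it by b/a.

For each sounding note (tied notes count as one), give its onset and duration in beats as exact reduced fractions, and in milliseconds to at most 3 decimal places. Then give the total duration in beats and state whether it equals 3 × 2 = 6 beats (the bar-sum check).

1) 0.0ms=0b +882.353ms=1b
2) 882.353ms=1b +1134.454ms=9/7b
3) 2016.807ms=16/7b +252.101ms=2/7b
4) 2268.908ms=18/7b +126.05ms=1/7b
5) 2394.958ms=19/7b +126.05ms=1/7b
6) 2521.008ms=20/7b +252.101ms=2/7b
7) 2773.109ms=22/7b +252.101ms=2/7b
8) 3025.21ms=24/7b +252.101ms=2/7b
9) 3277.311ms=26/7b +252.101ms=2/7b
10) 3529.412ms=4b +882.353ms=1b
11) 4411.765ms=5b +441.176ms=1/2b
12) 4852.941ms=11/2b +441.176ms=1/2b
Σ=6b of 6 (68bpm 2/4) — PASS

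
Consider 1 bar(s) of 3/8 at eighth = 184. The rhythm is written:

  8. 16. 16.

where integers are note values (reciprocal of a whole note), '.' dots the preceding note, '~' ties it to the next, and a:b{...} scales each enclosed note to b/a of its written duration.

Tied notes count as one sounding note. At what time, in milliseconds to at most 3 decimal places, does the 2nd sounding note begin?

1. 0.0ms @ 0 + 489.13ms (3/2)
2. 489.13ms @ 3/2 + 244.565ms (3/4)
3. 733.696ms @ 9/4 + 244.565ms (3/4)

note 2 onset = 3/2b = 489.13ms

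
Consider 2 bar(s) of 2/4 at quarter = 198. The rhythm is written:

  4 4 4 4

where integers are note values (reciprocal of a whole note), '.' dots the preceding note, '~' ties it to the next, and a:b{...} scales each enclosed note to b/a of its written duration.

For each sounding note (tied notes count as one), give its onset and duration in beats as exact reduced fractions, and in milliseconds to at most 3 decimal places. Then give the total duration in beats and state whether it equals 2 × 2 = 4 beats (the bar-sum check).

1) 0.0ms=0b +303.03ms=1b
2) 303.03ms=1b +303.03ms=1b
3) 606.061ms=2b +303.03ms=1b
4) 909.091ms=3b +303.03ms=1b
Σ=4b of 4 (198bpm 2/4) — PASS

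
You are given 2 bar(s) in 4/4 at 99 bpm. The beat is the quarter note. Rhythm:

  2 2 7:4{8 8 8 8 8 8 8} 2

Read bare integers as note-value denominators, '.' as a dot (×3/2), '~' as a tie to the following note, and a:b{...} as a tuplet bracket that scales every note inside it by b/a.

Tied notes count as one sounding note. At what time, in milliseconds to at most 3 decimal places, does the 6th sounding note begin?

1. 0.0ms @ 0 + 1212.121ms (2)
2. 1212.121ms @ 2 + 1212.121ms (2)
3. 2424.242ms @ 4 + 173.16ms (2/7)
4. 2597.403ms @ 30/7 + 173.16ms (2/7)
5. 2770.563ms @ 32/7 + 173.16ms (2/7)
6. 2943.723ms @ 34/7 + 173.16ms (2/7)
7. 3116.883ms @ 36/7 + 173.16ms (2/7)
8. 3290.043ms @ 38/7 + 173.16ms (2/7)
9. 3463.203ms @ 40/7 + 173.16ms (2/7)
10. 3636.364ms @ 6 + 1212.121ms (2)

note 6 onset = 34/7b = 2943.723ms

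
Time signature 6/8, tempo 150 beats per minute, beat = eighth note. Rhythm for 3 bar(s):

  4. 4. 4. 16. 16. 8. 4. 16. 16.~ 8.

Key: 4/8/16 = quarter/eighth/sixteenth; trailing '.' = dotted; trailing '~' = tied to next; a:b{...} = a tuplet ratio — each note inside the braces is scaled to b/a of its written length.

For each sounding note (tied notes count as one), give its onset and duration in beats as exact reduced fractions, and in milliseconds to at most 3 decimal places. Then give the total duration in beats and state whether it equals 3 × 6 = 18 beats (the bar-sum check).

1) 0.0ms=0b +1200.0ms=3b
2) 1200.0ms=3b +1200.0ms=3b
3) 2400.0ms=6b +1200.0ms=3b
4) 3600.0ms=9b +300.0ms=3/4b
5) 3900.0ms=39/4b +300.0ms=3/4b
6) 4200.0ms=21/2b +600.0ms=3/2b
7) 4800.0ms=12b +1200.0ms=3b
8) 6000.0ms=15b +300.0ms=3/4b
9) 6300.0ms=63/4b +900.0ms=9/4b
Σ=18b of 18 (150bpm 6/8) — PASS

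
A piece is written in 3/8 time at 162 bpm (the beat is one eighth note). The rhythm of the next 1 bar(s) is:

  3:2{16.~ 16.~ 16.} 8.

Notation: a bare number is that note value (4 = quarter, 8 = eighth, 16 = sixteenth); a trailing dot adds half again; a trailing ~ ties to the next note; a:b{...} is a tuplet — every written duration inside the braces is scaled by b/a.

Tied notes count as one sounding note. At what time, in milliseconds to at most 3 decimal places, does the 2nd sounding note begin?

note 2 onset = 3/2b = 555.556ms

1. 0.0ms @ 0 + 555.556ms (3/2)
2. 555.556ms @ 3/2 + 555.556ms (3/2)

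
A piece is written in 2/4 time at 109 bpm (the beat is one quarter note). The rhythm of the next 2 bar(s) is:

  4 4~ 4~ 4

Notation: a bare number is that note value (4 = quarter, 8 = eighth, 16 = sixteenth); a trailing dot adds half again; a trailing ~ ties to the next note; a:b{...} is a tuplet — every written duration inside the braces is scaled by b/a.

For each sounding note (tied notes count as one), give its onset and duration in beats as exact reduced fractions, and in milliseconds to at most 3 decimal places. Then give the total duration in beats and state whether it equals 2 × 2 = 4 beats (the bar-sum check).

1) 0.0ms=0b +550.459ms=1b
2) 550.459ms=1b +1651.376ms=3b
Σ=4b of 4 (109bpm 2/4) — PASS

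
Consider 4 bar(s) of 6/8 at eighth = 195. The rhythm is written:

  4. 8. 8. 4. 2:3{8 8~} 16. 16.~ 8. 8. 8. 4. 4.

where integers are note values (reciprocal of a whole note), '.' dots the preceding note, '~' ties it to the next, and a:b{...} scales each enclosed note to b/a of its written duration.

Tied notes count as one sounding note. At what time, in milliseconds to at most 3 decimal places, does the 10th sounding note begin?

1. 0.0ms @ 0 + 923.077ms (3)
2. 923.077ms @ 3 + 461.538ms (3/2)
3. 1384.615ms @ 9/2 + 461.538ms (3/2)
4. 1846.154ms @ 6 + 923.077ms (3)
5. 2769.231ms @ 9 + 461.538ms (3/2)
6. 3230.769ms @ 21/2 + 692.308ms (9/4)
7. 3923.077ms @ 51/4 + 692.308ms (9/4)
8. 4615.385ms @ 15 + 461.538ms (3/2)
9. 5076.923ms @ 33/2 + 461.538ms (3/2)
10. 5538.462ms @ 18 + 923.077ms (3)
11. 6461.538ms @ 21 + 923.077ms (3)

note 10 onset = 18b = 5538.462ms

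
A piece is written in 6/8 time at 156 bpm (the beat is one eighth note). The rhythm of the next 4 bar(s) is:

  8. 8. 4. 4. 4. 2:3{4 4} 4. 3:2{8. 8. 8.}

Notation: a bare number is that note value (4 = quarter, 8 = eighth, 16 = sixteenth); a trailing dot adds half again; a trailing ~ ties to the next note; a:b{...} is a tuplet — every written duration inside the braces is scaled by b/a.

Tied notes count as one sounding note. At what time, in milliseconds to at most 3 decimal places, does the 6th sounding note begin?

note 6 onset = 12b = 4615.385ms

1. 0.0ms @ 0 + 576.923ms (3/2)
2. 576.923ms @ 3/2 + 576.923ms (3/2)
3. 1153.846ms @ 3 + 1153.846ms (3)
4. 2307.692ms @ 6 + 1153.846ms (3)
5. 3461.538ms @ 9 + 1153.846ms (3)
6. 4615.385ms @ 12 + 1153.846ms (3)
7. 5769.231ms @ 15 + 1153.846ms (3)
8. 6923.077ms @ 18 + 1153.846ms (3)
9. 8076.923ms @ 21 + 384.615ms (1)
10. 8461.538ms @ 22 + 384.615ms (1)
11. 8846.154ms @ 23 + 384.615ms (1)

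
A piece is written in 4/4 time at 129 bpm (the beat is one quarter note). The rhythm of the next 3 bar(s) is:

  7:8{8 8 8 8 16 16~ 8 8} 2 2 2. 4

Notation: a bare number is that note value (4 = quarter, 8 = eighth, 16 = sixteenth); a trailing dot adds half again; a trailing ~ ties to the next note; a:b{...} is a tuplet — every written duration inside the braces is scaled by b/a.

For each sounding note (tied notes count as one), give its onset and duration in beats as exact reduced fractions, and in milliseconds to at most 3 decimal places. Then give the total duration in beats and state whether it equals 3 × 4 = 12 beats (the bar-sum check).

1) 0.0ms=0b +265.781ms=4/7b
2) 265.781ms=4/7b +265.781ms=4/7b
3) 531.561ms=8/7b +265.781ms=4/7b
4) 797.342ms=12/7b +265.781ms=4/7b
5) 1063.123ms=16/7b +132.89ms=2/7b
6) 1196.013ms=18/7b +398.671ms=6/7b
7) 1594.684ms=24/7b +265.781ms=4/7b
8) 1860.465ms=4b +930.233ms=2b
9) 2790.698ms=6b +930.233ms=2b
10) 3720.93ms=8b +1395.349ms=3b
11) 5116.279ms=11b +465.116ms=1b
Σ=12b of 12 (129bpm 4/4) — PASS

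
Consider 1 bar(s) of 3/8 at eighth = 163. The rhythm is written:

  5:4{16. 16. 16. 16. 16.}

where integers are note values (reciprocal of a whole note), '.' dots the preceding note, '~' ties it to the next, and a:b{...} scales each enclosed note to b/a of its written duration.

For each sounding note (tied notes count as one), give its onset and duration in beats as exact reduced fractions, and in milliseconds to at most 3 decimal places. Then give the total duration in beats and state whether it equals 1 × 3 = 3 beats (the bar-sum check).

1) 0.0ms=0b +220.859ms=3/5b
2) 220.859ms=3/5b +220.859ms=3/5b
3) 441.718ms=6/5b +220.859ms=3/5b
4) 662.577ms=9/5b +220.859ms=3/5b
5) 883.436ms=12/5b +220.859ms=3/5b
Σ=3b of 3 (163bpm 3/8) — PASS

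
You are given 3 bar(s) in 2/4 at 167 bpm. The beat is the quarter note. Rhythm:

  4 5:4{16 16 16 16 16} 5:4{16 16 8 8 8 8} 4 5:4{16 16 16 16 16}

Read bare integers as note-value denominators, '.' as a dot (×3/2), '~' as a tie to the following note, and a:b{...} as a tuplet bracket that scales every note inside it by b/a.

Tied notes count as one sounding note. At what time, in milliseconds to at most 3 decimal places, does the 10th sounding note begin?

1. 0.0ms @ 0 + 359.281ms (1)
2. 359.281ms @ 1 + 71.856ms (1/5)
3. 431.138ms @ 6/5 + 71.856ms (1/5)
4. 502.994ms @ 7/5 + 71.856ms (1/5)
5. 574.85ms @ 8/5 + 71.856ms (1/5)
6. 646.707ms @ 9/5 + 71.856ms (1/5)
7. 718.563ms @ 2 + 71.856ms (1/5)
8. 790.419ms @ 11/5 + 71.856ms (1/5)
9. 862.275ms @ 12/5 + 143.713ms (2/5)
10. 1005.988ms @ 14/5 + 143.713ms (2/5)
11. 1149.701ms @ 16/5 + 143.713ms (2/5)
12. 1293.413ms @ 18/5 + 143.713ms (2/5)
13. 1437.126ms @ 4 + 359.281ms (1)
14. 1796.407ms @ 5 + 71.856ms (1/5)
15. 1868.263ms @ 26/5 + 71.856ms (1/5)
16. 1940.12ms @ 27/5 + 71.856ms (1/5)
17. 2011.976ms @ 28/5 + 71.856ms (1/5)
18. 2083.832ms @ 29/5 + 71.856ms (1/5)

note 10 onset = 14/5b = 1005.988ms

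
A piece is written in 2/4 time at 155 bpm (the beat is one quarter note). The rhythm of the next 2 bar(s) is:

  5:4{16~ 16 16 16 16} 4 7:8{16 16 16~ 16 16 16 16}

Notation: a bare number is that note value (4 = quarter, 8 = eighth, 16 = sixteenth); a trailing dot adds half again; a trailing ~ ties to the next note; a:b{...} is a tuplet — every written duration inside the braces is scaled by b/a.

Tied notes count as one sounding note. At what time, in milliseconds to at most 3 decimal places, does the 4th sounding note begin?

note 4 onset = 4/5b = 309.677ms

1. 0.0ms @ 0 + 154.839ms (2/5)
2. 154.839ms @ 2/5 + 77.419ms (1/5)
3. 232.258ms @ 3/5 + 77.419ms (1/5)
4. 309.677ms @ 4/5 + 77.419ms (1/5)
5. 387.097ms @ 1 + 387.097ms (1)
6. 774.194ms @ 2 + 110.599ms (2/7)
7. 884.793ms @ 16/7 + 110.599ms (2/7)
8. 995.392ms @ 18/7 + 221.198ms (4/7)
9. 1216.59ms @ 22/7 + 110.599ms (2/7)
10. 1327.189ms @ 24/7 + 110.599ms (2/7)
11. 1437.788ms @ 26/7 + 110.599ms (2/7)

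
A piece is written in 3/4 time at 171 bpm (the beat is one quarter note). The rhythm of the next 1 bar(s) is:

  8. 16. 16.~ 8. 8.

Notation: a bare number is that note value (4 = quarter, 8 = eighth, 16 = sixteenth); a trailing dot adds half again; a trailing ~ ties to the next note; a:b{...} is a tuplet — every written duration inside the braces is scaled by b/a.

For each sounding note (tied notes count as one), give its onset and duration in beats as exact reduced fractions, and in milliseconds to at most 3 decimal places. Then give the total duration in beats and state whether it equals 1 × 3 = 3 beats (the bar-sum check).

1) 0.0ms=0b +263.158ms=3/4b
2) 263.158ms=3/4b +131.579ms=3/8b
3) 394.737ms=9/8b +394.737ms=9/8b
4) 789.474ms=9/4b +263.158ms=3/4b
Σ=3b of 3 (171bpm 3/4) — PASS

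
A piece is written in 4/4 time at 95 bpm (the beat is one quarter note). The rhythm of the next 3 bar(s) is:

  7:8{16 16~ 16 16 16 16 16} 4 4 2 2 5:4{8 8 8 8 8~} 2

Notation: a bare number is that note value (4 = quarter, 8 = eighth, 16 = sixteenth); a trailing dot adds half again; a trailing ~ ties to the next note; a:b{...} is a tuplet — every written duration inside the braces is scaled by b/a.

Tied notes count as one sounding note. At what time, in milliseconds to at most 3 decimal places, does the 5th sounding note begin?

1. 0.0ms @ 0 + 180.451ms (2/7)
2. 180.451ms @ 2/7 + 360.902ms (4/7)
3. 541.353ms @ 6/7 + 180.451ms (2/7)
4. 721.805ms @ 8/7 + 180.451ms (2/7)
5. 902.256ms @ 10/7 + 180.451ms (2/7)
6. 1082.707ms @ 12/7 + 180.451ms (2/7)
7. 1263.158ms @ 2 + 631.579ms (1)
8. 1894.737ms @ 3 + 631.579ms (1)
9. 2526.316ms @ 4 + 1263.158ms (2)
10. 3789.474ms @ 6 + 1263.158ms (2)
11. 5052.632ms @ 8 + 252.632ms (2/5)
12. 5305.263ms @ 42/5 + 252.632ms (2/5)
13. 5557.895ms @ 44/5 + 252.632ms (2/5)
14. 5810.526ms @ 46/5 + 252.632ms (2/5)
15. 6063.158ms @ 48/5 + 1515.789ms (12/5)

note 5 onset = 10/7b = 902.256ms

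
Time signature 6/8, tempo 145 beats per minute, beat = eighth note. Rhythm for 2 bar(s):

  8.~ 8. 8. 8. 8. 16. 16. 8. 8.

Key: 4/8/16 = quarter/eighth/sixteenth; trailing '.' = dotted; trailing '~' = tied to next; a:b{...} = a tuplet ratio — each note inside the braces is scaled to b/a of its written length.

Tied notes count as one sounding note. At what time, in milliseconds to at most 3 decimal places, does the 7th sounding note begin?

1. 0.0ms @ 0 + 1241.379ms (3)
2. 1241.379ms @ 3 + 620.69ms (3/2)
3. 1862.069ms @ 9/2 + 620.69ms (3/2)
4. 2482.759ms @ 6 + 620.69ms (3/2)
5. 3103.448ms @ 15/2 + 310.345ms (3/4)
6. 3413.793ms @ 33/4 + 310.345ms (3/4)
7. 3724.138ms @ 9 + 620.69ms (3/2)
8. 4344.828ms @ 21/2 + 620.69ms (3/2)

note 7 onset = 9b = 3724.138ms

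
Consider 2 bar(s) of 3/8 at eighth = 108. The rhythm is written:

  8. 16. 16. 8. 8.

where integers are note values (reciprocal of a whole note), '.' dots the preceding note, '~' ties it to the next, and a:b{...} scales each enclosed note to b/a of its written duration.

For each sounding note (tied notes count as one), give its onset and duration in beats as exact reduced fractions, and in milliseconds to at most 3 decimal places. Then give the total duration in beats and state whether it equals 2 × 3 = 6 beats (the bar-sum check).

1) 0.0ms=0b +833.333ms=3/2b
2) 833.333ms=3/2b +416.667ms=3/4b
3) 1250.0ms=9/4b +416.667ms=3/4b
4) 1666.667ms=3b +833.333ms=3/2b
5) 2500.0ms=9/2b +833.333ms=3/2b
Σ=6b of 6 (108bpm 3/8) — PASS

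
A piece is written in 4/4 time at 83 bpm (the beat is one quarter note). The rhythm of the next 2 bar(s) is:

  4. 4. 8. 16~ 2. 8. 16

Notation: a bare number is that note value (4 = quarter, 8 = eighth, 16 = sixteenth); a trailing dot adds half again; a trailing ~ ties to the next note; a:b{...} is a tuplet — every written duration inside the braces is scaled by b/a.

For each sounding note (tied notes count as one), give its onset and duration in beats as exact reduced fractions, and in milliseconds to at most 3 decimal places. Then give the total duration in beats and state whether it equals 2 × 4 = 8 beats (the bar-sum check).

1) 0.0ms=0b +1084.337ms=3/2b
2) 1084.337ms=3/2b +1084.337ms=3/2b
3) 2168.675ms=3b +542.169ms=3/4b
4) 2710.843ms=15/4b +2349.398ms=13/4b
5) 5060.241ms=7b +542.169ms=3/4b
6) 5602.41ms=31/4b +180.723ms=1/4b
Σ=8b of 8 (83bpm 4/4) — PASS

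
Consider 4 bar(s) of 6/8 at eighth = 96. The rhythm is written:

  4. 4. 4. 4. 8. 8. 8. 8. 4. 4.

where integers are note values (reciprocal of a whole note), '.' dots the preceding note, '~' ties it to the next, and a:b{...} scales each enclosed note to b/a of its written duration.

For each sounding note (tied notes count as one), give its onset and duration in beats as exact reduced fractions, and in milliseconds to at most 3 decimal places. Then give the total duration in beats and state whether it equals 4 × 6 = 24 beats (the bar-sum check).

1) 0.0ms=0b +1875.0ms=3b
2) 1875.0ms=3b +1875.0ms=3b
3) 3750.0ms=6b +1875.0ms=3b
4) 5625.0ms=9b +1875.0ms=3b
5) 7500.0ms=12b +937.5ms=3/2b
6) 8437.5ms=27/2b +937.5ms=3/2b
7) 9375.0ms=15b +937.5ms=3/2b
8) 10312.5ms=33/2b +937.5ms=3/2b
9) 11250.0ms=18b +1875.0ms=3b
10) 13125.0ms=21b +1875.0ms=3b
Σ=24b of 24 (96bpm 6/8) — PASS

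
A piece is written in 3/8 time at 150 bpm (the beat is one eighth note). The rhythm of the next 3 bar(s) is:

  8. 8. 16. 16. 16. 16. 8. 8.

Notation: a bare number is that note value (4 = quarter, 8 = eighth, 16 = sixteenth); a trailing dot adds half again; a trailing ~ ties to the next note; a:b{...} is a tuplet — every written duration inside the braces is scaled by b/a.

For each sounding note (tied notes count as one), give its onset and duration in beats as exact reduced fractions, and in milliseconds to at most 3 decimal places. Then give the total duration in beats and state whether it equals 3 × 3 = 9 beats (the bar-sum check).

1) 0.0ms=0b +600.0ms=3/2b
2) 600.0ms=3/2b +600.0ms=3/2b
3) 1200.0ms=3b +300.0ms=3/4b
4) 1500.0ms=15/4b +300.0ms=3/4b
5) 1800.0ms=9/2b +300.0ms=3/4b
6) 2100.0ms=21/4b +300.0ms=3/4b
7) 2400.0ms=6b +600.0ms=3/2b
8) 3000.0ms=15/2b +600.0ms=3/2b
Σ=9b of 9 (150bpm 3/8) — PASS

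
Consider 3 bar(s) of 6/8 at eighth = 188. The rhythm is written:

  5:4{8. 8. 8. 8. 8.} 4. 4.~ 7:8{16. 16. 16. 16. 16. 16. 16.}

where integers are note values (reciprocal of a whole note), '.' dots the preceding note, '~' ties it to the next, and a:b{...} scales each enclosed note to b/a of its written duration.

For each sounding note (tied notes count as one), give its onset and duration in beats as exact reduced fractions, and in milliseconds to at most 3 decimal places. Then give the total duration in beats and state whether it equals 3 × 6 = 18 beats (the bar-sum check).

1) 0.0ms=0b +382.979ms=6/5b
2) 382.979ms=6/5b +382.979ms=6/5b
3) 765.957ms=12/5b +382.979ms=6/5b
4) 1148.936ms=18/5b +382.979ms=6/5b
5) 1531.915ms=24/5b +382.979ms=6/5b
6) 1914.894ms=6b +957.447ms=3b
7) 2872.34ms=9b +1231.003ms=27/7b
8) 4103.343ms=90/7b +273.556ms=6/7b
9) 4376.9ms=96/7b +273.556ms=6/7b
10) 4650.456ms=102/7b +273.556ms=6/7b
11) 4924.012ms=108/7b +273.556ms=6/7b
12) 5197.568ms=114/7b +273.556ms=6/7b
13) 5471.125ms=120/7b +273.556ms=6/7b
Σ=18b of 18 (188bpm 6/8) — PASS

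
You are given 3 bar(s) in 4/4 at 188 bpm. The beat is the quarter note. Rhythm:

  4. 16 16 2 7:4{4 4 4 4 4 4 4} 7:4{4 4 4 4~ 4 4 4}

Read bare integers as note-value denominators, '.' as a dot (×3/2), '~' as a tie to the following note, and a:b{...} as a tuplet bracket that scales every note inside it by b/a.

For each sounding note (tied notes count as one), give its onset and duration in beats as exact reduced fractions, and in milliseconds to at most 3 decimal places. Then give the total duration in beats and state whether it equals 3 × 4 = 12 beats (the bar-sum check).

1) 0.0ms=0b +478.723ms=3/2b
2) 478.723ms=3/2b +79.787ms=1/4b
3) 558.511ms=7/4b +79.787ms=1/4b
4) 638.298ms=2b +638.298ms=2b
5) 1276.596ms=4b +182.371ms=4/7b
6) 1458.967ms=32/7b +182.371ms=4/7b
7) 1641.337ms=36/7b +182.371ms=4/7b
8) 1823.708ms=40/7b +182.371ms=4/7b
9) 2006.079ms=44/7b +182.371ms=4/7b
10) 2188.45ms=48/7b +182.371ms=4/7b
11) 2370.821ms=52/7b +182.371ms=4/7b
12) 2553.191ms=8b +182.371ms=4/7b
13) 2735.562ms=60/7b +182.371ms=4/7b
14) 2917.933ms=64/7b +182.371ms=4/7b
15) 3100.304ms=68/7b +364.742ms=8/7b
16) 3465.046ms=76/7b +182.371ms=4/7b
17) 3647.416ms=80/7b +182.371ms=4/7b
Σ=12b of 12 (188bpm 4/4) — PASS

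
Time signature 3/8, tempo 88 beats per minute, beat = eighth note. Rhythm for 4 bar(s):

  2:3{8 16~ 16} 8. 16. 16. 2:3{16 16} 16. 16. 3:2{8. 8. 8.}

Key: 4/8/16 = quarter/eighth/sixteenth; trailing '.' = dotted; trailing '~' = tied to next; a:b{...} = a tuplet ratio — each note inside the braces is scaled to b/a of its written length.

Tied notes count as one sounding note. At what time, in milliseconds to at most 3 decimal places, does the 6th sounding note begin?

1. 0.0ms @ 0 + 1022.727ms (3/2)
2. 1022.727ms @ 3/2 + 1022.727ms (3/2)
3. 2045.455ms @ 3 + 1022.727ms (3/2)
4. 3068.182ms @ 9/2 + 511.364ms (3/4)
5. 3579.545ms @ 21/4 + 511.364ms (3/4)
6. 4090.909ms @ 6 + 511.364ms (3/4)
7. 4602.273ms @ 27/4 + 511.364ms (3/4)
8. 5113.636ms @ 15/2 + 511.364ms (3/4)
9. 5625.0ms @ 33/4 + 511.364ms (3/4)
10. 6136.364ms @ 9 + 681.818ms (1)
11. 6818.182ms @ 10 + 681.818ms (1)
12. 7500.0ms @ 11 + 681.818ms (1)

note 6 onset = 6b = 4090.909ms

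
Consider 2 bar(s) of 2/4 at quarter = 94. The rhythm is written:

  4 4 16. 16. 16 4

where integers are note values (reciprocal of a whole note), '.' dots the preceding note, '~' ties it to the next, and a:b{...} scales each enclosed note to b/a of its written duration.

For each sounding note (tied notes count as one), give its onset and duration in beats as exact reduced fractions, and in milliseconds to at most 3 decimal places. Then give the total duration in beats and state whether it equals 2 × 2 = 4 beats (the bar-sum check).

1) 0.0ms=0b +638.298ms=1b
2) 638.298ms=1b +638.298ms=1b
3) 1276.596ms=2b +239.362ms=3/8b
4) 1515.957ms=19/8b +239.362ms=3/8b
5) 1755.319ms=11/4b +159.574ms=1/4b
6) 1914.894ms=3b +638.298ms=1b
Σ=4b of 4 (94bpm 2/4) — PASS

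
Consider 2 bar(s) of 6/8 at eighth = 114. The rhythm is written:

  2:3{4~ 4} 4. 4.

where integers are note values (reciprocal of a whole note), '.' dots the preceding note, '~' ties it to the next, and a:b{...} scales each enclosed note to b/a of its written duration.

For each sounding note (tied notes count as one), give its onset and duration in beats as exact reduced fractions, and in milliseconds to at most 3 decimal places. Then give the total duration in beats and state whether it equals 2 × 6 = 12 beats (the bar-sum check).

1) 0.0ms=0b +3157.895ms=6b
2) 3157.895ms=6b +1578.947ms=3b
3) 4736.842ms=9b +1578.947ms=3b
Σ=12b of 12 (114bpm 6/8) — PASS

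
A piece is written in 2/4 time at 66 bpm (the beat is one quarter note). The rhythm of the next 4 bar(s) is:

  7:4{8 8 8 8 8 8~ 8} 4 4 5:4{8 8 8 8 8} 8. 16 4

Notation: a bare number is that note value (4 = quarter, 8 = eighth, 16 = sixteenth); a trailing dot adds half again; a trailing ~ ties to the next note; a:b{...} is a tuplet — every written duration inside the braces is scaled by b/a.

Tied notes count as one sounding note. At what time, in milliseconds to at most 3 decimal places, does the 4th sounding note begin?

note 4 onset = 6/7b = 779.221ms

1. 0.0ms @ 0 + 259.74ms (2/7)
2. 259.74ms @ 2/7 + 259.74ms (2/7)
3. 519.481ms @ 4/7 + 259.74ms (2/7)
4. 779.221ms @ 6/7 + 259.74ms (2/7)
5. 1038.961ms @ 8/7 + 259.74ms (2/7)
6. 1298.701ms @ 10/7 + 519.481ms (4/7)
7. 1818.182ms @ 2 + 909.091ms (1)
8. 2727.273ms @ 3 + 909.091ms (1)
9. 3636.364ms @ 4 + 363.636ms (2/5)
10. 4000.0ms @ 22/5 + 363.636ms (2/5)
11. 4363.636ms @ 24/5 + 363.636ms (2/5)
12. 4727.273ms @ 26/5 + 363.636ms (2/5)
13. 5090.909ms @ 28/5 + 363.636ms (2/5)
14. 5454.545ms @ 6 + 681.818ms (3/4)
15. 6136.364ms @ 27/4 + 227.273ms (1/4)
16. 6363.636ms @ 7 + 909.091ms (1)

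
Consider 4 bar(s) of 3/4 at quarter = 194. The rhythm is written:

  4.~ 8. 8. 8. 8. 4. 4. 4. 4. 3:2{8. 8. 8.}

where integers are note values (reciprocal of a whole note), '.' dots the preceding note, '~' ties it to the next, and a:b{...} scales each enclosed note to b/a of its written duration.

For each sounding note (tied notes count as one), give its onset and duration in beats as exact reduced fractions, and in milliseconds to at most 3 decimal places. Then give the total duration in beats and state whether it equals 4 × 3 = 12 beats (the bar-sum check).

1) 0.0ms=0b +695.876ms=9/4b
2) 695.876ms=9/4b +231.959ms=3/4b
3) 927.835ms=3b +231.959ms=3/4b
4) 1159.794ms=15/4b +231.959ms=3/4b
5) 1391.753ms=9/2b +463.918ms=3/2b
6) 1855.67ms=6b +463.918ms=3/2b
7) 2319.588ms=15/2b +463.918ms=3/2b
8) 2783.505ms=9b +463.918ms=3/2b
9) 3247.423ms=21/2b +154.639ms=1/2b
10) 3402.062ms=11b +154.639ms=1/2b
11) 3556.701ms=23/2b +154.639ms=1/2b
Σ=12b of 12 (194bpm 3/4) — PASS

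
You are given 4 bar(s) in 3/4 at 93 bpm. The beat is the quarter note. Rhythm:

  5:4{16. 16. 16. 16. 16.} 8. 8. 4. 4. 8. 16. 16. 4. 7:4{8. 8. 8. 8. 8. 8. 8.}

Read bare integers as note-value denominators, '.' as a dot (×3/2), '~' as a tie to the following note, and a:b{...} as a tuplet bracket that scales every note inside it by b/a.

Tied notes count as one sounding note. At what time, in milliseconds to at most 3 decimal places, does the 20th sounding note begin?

1. 0.0ms @ 0 + 193.548ms (3/10)
2. 193.548ms @ 3/10 + 193.548ms (3/10)
3. 387.097ms @ 3/5 + 193.548ms (3/10)
4. 580.645ms @ 9/10 + 193.548ms (3/10)
5. 774.194ms @ 6/5 + 193.548ms (3/10)
6. 967.742ms @ 3/2 + 483.871ms (3/4)
7. 1451.613ms @ 9/4 + 483.871ms (3/4)
8. 1935.484ms @ 3 + 967.742ms (3/2)
9. 2903.226ms @ 9/2 + 967.742ms (3/2)
10. 3870.968ms @ 6 + 483.871ms (3/4)
11. 4354.839ms @ 27/4 + 241.935ms (3/8)
12. 4596.774ms @ 57/8 + 241.935ms (3/8)
13. 4838.71ms @ 15/2 + 967.742ms (3/2)
14. 5806.452ms @ 9 + 276.498ms (3/7)
15. 6082.949ms @ 66/7 + 276.498ms (3/7)
16. 6359.447ms @ 69/7 + 276.498ms (3/7)
17. 6635.945ms @ 72/7 + 276.498ms (3/7)
18. 6912.442ms @ 75/7 + 276.498ms (3/7)
19. 7188.94ms @ 78/7 + 276.498ms (3/7)
20. 7465.438ms @ 81/7 + 276.498ms (3/7)

note 20 onset = 81/7b = 7465.438ms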